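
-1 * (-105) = 105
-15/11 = -1.36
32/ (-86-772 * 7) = -16/ 2745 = -0.01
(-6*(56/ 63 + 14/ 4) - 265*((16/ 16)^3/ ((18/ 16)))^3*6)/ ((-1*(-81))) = -277759/ 19683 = -14.11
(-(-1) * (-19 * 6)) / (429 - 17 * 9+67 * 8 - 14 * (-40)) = -0.08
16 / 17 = 0.94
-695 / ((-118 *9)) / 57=695 / 60534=0.01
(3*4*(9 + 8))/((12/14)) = 238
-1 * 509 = -509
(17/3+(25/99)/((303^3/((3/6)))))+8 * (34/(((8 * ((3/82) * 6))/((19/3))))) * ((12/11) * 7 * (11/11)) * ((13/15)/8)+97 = 25176758750639/27539945730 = 914.19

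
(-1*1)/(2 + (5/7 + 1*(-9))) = 7/44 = 0.16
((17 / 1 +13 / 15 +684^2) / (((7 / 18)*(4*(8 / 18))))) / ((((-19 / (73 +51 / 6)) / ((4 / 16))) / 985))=-1521169645419 / 2128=-714835359.69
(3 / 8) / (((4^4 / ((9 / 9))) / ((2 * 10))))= 15 / 512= 0.03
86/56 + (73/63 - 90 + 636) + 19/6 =19867/36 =551.86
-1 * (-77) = 77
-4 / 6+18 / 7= 40 / 21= 1.90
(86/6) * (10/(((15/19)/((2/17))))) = 3268/153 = 21.36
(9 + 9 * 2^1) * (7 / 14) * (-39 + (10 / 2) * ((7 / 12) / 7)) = -4167 / 8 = -520.88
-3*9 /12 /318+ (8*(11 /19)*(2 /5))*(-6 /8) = -56253 /40280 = -1.40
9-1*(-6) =15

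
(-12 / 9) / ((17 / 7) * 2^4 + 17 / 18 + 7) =-168 / 5897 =-0.03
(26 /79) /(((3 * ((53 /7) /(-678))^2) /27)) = 5270736744 /221911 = 23751.58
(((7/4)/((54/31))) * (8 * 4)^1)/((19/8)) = 6944/513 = 13.54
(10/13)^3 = 1000/2197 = 0.46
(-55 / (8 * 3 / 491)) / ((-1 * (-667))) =-1.69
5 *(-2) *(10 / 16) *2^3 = -50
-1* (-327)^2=-106929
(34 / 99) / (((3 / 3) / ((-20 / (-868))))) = 170 / 21483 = 0.01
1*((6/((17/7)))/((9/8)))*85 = 186.67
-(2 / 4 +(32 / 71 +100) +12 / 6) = -14619 / 142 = -102.95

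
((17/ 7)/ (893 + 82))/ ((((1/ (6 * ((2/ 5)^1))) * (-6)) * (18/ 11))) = -187/ 307125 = -0.00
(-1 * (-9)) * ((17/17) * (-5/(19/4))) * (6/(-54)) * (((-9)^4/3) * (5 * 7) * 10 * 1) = 805736.84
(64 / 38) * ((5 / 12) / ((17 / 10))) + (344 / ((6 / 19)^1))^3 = 11273237744336 / 8721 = 1292654253.45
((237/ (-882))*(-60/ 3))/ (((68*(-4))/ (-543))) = 71495/ 6664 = 10.73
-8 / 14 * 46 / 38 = -92 / 133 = -0.69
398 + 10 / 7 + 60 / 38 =53334 / 133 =401.01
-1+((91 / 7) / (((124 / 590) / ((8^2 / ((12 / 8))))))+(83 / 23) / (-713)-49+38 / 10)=637823048 / 245985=2592.93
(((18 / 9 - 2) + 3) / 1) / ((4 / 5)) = 3.75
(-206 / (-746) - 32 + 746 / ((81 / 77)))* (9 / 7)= 20467393 / 23499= 870.99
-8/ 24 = -1/ 3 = -0.33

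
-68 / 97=-0.70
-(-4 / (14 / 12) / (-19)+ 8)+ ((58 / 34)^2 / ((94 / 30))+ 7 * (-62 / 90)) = -981541868 / 81294255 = -12.07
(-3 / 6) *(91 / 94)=-91 / 188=-0.48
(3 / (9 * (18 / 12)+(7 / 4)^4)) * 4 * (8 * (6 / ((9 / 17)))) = 278528 / 5857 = 47.55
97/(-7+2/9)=-873/61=-14.31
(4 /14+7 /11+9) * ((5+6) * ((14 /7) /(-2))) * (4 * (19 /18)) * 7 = -29032 /9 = -3225.78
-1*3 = -3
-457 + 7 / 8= -3649 / 8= -456.12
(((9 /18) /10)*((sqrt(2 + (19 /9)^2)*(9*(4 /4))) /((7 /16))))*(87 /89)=348*sqrt(523) /3115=2.55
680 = 680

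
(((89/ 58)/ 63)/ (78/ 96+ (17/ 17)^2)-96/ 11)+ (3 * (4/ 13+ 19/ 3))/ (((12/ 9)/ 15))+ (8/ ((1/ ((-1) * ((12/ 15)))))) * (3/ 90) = 163053407603/ 757656900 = 215.21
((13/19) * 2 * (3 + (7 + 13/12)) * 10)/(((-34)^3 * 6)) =-455/707472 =-0.00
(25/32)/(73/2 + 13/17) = 425/20272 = 0.02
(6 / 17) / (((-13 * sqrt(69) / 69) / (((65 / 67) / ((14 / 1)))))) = -15 * sqrt(69) / 7973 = -0.02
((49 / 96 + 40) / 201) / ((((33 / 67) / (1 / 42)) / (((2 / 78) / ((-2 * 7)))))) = -3889 / 217945728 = -0.00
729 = 729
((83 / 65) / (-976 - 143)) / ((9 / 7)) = -581 / 654615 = -0.00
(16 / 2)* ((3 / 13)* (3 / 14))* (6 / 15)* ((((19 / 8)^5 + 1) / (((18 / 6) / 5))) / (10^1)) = 2.02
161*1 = 161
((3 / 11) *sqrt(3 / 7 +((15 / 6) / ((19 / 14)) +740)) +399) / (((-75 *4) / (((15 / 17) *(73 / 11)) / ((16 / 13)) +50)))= -4358011 / 59840 - 4681 *sqrt(13130026) / 12506560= -74.18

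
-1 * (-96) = 96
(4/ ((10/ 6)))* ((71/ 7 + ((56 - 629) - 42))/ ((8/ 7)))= -6351/ 5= -1270.20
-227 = -227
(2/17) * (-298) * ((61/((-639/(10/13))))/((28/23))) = 2090470/988533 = 2.11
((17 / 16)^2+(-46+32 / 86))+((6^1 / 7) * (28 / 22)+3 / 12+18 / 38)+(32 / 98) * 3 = -4701505973 / 112732928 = -41.70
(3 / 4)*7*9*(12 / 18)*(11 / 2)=693 / 4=173.25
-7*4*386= -10808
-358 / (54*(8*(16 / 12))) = -179 / 288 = -0.62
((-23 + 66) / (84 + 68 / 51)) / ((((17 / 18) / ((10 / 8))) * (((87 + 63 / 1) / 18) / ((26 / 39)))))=1161 / 21760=0.05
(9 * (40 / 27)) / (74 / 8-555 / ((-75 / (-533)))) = -800 / 236097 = -0.00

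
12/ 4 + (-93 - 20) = -110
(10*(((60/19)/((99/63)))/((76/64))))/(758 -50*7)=2800/67507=0.04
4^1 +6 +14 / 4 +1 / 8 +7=165 / 8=20.62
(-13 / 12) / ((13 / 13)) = -13 / 12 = -1.08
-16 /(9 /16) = -256 /9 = -28.44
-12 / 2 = -6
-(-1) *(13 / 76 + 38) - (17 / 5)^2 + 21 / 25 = 52157 / 1900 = 27.45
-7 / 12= -0.58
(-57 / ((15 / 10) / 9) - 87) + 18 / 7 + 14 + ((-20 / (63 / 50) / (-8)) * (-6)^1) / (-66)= -285688 / 693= -412.25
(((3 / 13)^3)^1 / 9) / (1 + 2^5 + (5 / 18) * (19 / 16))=864 / 21089003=0.00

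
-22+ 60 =38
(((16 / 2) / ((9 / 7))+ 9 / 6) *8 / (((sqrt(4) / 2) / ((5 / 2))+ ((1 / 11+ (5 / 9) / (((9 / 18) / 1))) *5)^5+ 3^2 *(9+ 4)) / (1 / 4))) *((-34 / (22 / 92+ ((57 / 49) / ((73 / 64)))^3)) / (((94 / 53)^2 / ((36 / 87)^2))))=-66447109000932468058331636247 / 24050493438554106477580180214378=-0.00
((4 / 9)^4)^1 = 256 / 6561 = 0.04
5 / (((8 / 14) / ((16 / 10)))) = 14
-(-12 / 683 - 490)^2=-112012041124 / 466489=-240117.22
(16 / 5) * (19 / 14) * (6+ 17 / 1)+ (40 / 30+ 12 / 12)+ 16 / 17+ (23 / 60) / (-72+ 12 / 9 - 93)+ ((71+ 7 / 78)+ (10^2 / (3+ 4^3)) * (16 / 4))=183431630791 / 1017833180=180.22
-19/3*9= -57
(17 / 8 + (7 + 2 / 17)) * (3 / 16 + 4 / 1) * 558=23497101 / 1088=21596.60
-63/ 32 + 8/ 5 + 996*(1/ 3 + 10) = 1646661/ 160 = 10291.63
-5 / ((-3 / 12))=20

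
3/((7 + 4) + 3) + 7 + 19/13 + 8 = 3035/182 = 16.68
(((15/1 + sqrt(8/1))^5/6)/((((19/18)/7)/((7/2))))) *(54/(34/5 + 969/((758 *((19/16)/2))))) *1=2039681622195 *sqrt(2)/161177 + 7778293889625/322354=42026420.38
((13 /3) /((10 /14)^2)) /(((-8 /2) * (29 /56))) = -4.10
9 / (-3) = -3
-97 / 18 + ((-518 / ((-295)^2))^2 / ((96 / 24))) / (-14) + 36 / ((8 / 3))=1105709105003 / 136320311250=8.11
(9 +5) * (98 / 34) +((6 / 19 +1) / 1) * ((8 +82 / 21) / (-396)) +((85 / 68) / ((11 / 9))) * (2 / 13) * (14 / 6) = 355129573 / 8729721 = 40.68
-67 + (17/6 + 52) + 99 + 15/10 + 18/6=274/3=91.33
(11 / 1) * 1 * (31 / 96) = 341 / 96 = 3.55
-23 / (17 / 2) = -46 / 17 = -2.71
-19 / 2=-9.50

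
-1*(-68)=68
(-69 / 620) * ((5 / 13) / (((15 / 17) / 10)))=-0.49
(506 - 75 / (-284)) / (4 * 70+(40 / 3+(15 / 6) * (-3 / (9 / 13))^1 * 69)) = -431337 / 386950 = -1.11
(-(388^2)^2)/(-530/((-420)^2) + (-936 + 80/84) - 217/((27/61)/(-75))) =-399784068311040/632118707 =-632450.94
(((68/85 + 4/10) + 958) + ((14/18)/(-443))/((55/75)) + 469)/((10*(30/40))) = 190.43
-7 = -7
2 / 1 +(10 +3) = 15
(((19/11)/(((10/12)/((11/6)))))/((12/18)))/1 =5.70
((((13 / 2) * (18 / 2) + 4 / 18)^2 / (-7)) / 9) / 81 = -159607 / 236196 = -0.68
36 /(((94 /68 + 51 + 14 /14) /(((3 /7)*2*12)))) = 29376 /4235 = 6.94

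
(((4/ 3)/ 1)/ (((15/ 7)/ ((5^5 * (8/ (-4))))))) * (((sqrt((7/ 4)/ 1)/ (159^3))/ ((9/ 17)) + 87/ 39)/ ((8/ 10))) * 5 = -6343750/ 117 - 1859375 * sqrt(7)/ 325593999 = -54220.10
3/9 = 1/3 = 0.33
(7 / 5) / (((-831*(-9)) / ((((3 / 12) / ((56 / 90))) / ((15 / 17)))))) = 17 / 199440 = 0.00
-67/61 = -1.10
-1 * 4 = -4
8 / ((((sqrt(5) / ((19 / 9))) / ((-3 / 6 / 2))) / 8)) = -304* sqrt(5) / 45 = -15.11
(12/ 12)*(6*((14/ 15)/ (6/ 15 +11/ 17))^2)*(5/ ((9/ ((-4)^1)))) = -2265760/ 213867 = -10.59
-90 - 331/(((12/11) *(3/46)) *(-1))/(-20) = -116143/360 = -322.62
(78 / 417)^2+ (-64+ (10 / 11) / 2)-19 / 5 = -67.31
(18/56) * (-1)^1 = -9/28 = -0.32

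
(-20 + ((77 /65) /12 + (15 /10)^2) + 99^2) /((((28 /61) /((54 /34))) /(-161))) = -24089197131 /4420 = -5450044.60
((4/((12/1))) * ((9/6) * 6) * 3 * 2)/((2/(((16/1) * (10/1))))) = 1440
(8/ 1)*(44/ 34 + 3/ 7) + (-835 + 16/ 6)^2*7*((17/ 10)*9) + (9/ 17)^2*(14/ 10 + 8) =1500997693731/ 20230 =74196623.52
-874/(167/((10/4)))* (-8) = 17480/167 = 104.67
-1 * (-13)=13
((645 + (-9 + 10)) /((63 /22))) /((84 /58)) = 206074 /1323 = 155.76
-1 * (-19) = 19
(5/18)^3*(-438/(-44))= 9125/42768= 0.21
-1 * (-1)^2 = -1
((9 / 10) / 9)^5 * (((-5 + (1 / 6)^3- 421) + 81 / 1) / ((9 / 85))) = -1266823 / 38880000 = -0.03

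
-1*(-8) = 8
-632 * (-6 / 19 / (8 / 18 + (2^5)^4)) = 8532 / 44826643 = 0.00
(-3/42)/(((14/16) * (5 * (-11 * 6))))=0.00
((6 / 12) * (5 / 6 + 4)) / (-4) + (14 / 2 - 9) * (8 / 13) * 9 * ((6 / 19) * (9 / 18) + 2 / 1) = -290555 / 11856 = -24.51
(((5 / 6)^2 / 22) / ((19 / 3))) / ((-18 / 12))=-0.00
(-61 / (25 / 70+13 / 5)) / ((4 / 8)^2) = -17080 / 207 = -82.51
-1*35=-35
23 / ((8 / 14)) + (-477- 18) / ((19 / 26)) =-48421 / 76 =-637.12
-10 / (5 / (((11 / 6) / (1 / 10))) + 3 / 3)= -55 / 7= -7.86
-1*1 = -1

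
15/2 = 7.50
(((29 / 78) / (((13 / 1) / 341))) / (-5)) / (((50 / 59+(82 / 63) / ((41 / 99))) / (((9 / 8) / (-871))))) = 12252471 / 19406716160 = 0.00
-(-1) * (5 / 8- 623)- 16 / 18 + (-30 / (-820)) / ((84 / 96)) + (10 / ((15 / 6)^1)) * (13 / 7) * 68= -2439989 / 20664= -118.08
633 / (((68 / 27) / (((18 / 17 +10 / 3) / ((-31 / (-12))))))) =3828384 / 8959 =427.32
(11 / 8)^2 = 121 / 64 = 1.89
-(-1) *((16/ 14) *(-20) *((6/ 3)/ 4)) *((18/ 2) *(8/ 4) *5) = -1028.57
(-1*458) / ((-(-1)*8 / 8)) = -458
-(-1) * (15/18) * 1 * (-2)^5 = -80/3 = -26.67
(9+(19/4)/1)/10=11/8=1.38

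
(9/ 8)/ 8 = 0.14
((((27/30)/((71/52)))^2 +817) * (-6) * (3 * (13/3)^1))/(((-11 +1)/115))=92406411357/126025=733238.73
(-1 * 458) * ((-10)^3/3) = 458000/3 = 152666.67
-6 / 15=-2 / 5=-0.40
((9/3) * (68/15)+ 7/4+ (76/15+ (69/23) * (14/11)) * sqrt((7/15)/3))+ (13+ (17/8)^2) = 1466 * sqrt(35)/2475+ 10517/320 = 36.37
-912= -912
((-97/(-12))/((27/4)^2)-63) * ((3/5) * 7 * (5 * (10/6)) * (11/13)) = -52896305/28431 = -1860.52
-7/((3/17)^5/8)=-327209.84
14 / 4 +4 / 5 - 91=-867 / 10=-86.70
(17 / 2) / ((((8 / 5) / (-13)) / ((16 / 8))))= -1105 / 8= -138.12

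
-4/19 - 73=-1391/19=-73.21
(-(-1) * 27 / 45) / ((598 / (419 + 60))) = 1437 / 2990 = 0.48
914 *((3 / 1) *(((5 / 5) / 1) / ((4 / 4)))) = 2742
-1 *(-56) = 56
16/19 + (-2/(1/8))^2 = 4880/19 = 256.84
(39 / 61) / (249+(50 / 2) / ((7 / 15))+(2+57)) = 273 / 154391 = 0.00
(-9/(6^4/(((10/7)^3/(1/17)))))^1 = -2125/6174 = -0.34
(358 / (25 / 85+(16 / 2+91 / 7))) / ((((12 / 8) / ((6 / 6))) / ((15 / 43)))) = 30430 / 7783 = 3.91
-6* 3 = -18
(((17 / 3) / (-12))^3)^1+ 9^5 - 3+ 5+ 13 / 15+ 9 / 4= 13776119771 / 233280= 59054.01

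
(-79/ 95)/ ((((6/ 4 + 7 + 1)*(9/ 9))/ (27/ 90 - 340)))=29.74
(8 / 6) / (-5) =-0.27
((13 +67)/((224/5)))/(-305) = -0.01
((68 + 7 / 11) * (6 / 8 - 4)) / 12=-9815 / 528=-18.59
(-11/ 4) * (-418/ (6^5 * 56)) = 2299/ 870912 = 0.00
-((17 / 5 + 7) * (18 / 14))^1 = -468 / 35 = -13.37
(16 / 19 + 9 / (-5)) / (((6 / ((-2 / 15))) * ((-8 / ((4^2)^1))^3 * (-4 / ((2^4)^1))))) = 2912 / 4275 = 0.68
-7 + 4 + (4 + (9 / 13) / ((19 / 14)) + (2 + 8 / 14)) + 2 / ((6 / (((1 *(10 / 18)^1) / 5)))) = 192268 / 46683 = 4.12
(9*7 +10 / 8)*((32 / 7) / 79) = 3.72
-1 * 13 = -13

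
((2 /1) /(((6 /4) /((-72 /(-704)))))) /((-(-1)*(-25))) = -3 /550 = -0.01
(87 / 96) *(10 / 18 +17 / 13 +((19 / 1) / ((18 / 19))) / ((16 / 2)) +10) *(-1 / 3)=-86681 / 19968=-4.34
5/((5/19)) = 19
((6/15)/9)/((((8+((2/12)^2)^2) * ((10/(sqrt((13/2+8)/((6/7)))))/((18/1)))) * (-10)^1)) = -216 * sqrt(609)/1296125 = -0.00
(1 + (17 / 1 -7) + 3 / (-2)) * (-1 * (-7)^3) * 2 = 6517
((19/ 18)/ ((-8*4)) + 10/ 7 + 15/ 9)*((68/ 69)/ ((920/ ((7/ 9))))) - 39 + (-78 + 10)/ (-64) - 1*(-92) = 4447936099/ 82270080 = 54.07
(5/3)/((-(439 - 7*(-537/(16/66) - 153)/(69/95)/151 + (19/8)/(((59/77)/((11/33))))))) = -4098140/1453644113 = -0.00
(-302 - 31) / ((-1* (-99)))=-37 / 11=-3.36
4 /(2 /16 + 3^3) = 32 /217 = 0.15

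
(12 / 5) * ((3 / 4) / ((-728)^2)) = 9 / 2649920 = 0.00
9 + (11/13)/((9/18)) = 139/13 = 10.69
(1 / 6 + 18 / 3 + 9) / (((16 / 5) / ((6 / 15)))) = 91 / 48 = 1.90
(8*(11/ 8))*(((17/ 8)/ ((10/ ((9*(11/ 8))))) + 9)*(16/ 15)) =27291/ 200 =136.46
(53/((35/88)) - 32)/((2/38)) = 67336/35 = 1923.89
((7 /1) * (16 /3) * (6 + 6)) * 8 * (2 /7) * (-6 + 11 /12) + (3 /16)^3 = -63963055 /12288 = -5205.33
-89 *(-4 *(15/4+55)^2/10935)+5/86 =42291085/376164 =112.43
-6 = -6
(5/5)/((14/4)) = 2/7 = 0.29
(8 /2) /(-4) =-1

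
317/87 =3.64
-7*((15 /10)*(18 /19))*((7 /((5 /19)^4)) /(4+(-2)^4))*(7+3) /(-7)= 1296351 /1250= 1037.08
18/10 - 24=-22.20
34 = 34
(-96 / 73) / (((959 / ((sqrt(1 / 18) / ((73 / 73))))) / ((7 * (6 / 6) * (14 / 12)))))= -56 * sqrt(2) / 30003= -0.00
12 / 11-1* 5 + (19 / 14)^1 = -2.55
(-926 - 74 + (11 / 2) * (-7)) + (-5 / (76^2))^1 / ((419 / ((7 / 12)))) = -30159834563 / 29041728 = -1038.50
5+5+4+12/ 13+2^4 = 402/ 13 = 30.92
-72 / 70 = -36 / 35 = -1.03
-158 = -158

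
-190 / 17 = -11.18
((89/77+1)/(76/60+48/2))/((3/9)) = 7470/29183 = 0.26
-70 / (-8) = 35 / 4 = 8.75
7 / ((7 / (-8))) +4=-4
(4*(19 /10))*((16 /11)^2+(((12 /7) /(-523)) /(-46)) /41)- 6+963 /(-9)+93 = -8188882568 /2088655415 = -3.92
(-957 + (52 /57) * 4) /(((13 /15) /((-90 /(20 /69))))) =168728805 /494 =341556.29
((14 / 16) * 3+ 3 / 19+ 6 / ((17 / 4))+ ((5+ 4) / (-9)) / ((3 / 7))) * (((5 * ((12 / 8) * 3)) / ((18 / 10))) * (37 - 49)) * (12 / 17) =-1082175 / 5491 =-197.08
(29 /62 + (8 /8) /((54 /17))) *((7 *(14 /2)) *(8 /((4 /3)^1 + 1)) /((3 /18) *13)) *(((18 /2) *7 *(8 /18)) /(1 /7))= 14378560 /1209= 11892.94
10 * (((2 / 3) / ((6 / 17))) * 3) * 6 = 340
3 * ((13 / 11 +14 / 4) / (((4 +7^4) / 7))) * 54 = 58401 / 26455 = 2.21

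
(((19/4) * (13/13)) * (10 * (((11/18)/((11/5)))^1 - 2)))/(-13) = 2945/468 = 6.29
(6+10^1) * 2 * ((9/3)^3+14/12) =2704/3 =901.33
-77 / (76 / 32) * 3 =-1848 / 19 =-97.26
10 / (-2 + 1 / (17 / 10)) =-85 / 12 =-7.08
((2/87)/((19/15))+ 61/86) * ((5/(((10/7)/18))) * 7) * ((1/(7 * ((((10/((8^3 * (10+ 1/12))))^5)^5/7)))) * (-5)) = -14149906635822985761642929485178743218530471780394667103499508478120870093183263010983757803402871963648/132950206753498971462249755859375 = -106430121331500598094257800000000000000000000000000000000000000000000000.00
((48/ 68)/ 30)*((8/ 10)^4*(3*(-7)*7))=-1.42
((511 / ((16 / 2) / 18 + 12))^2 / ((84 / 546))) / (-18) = -623493 / 1024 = -608.88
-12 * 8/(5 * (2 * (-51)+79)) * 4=384/115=3.34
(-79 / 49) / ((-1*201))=79 / 9849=0.01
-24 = -24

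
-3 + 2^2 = 1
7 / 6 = 1.17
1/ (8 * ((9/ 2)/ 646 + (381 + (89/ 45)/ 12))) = 43605/ 132967964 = 0.00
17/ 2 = 8.50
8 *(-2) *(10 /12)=-40 /3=-13.33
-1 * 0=0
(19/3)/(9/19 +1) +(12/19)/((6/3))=7363/1596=4.61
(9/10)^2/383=81/38300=0.00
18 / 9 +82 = 84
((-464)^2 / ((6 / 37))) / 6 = 1991488 / 9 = 221276.44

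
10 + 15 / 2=35 / 2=17.50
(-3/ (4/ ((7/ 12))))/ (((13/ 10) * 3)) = -35/ 312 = -0.11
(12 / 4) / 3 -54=-53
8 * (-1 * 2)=-16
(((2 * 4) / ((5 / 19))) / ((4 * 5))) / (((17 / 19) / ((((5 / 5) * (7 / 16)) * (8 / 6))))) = 2527 / 2550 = 0.99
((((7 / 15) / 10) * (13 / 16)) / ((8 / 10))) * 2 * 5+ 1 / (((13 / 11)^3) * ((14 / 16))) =3443905 / 2952768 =1.17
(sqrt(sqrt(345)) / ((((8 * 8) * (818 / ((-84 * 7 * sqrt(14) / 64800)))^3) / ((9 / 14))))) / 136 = -117649 * sqrt(14) * 345^(1 / 4) / 83352295253311488000000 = -0.00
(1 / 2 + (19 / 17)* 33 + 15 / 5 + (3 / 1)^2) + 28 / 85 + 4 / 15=25489 / 510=49.98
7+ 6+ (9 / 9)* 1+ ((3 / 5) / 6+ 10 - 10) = 141 / 10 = 14.10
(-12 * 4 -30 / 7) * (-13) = 4758 / 7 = 679.71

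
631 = 631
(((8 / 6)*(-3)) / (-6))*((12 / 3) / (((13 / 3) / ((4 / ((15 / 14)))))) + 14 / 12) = 1799 / 585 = 3.08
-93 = -93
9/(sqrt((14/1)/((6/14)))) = 9*sqrt(6)/14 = 1.57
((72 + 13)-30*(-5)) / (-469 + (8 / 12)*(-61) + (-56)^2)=705 / 7879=0.09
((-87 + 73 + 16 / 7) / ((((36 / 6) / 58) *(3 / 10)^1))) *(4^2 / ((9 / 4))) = -1521920 / 567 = -2684.16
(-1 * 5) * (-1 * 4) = 20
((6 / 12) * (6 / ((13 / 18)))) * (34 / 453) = 0.31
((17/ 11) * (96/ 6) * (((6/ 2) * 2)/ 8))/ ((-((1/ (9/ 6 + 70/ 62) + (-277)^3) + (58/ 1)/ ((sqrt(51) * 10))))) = 392955510 * sqrt(51)/ 84164060894675315806703 + 73438680437018550/ 84164060894675315806703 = 0.00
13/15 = 0.87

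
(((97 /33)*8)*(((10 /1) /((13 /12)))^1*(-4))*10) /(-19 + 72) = -1241600 /7579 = -163.82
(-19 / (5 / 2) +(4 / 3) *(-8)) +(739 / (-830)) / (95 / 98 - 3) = -883405 / 49551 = -17.83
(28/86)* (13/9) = 182/387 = 0.47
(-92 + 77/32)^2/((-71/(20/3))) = -41098445/54528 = -753.71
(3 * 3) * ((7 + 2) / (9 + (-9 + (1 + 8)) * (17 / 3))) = 9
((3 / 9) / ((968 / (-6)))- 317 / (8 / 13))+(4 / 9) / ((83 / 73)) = -372203665 / 723096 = -514.74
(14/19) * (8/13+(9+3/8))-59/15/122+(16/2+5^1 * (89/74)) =713883383/33448740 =21.34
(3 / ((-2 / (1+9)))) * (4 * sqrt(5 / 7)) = -60 * sqrt(35) / 7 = -50.71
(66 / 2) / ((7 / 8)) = 37.71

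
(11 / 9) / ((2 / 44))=242 / 9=26.89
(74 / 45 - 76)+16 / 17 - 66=-106652 / 765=-139.41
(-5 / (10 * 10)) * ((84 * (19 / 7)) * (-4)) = 45.60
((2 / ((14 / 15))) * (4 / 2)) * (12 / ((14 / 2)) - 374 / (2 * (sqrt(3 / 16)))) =-1843.47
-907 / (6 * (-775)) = 907 / 4650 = 0.20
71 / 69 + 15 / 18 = 257 / 138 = 1.86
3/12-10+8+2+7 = 7.25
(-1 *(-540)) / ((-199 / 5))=-2700 / 199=-13.57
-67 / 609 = -0.11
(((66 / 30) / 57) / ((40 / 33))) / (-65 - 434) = -121 / 1896200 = -0.00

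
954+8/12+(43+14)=1011.67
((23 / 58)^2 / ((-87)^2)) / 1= 529 / 25462116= 0.00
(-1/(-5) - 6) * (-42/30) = 203/25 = 8.12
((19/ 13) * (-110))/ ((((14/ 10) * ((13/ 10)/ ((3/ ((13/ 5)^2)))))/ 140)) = -156750000/ 28561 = -5488.25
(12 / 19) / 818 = 6 / 7771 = 0.00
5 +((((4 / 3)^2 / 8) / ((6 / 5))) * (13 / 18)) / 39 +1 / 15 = 36961 / 7290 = 5.07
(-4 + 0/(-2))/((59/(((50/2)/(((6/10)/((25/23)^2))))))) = -312500/93633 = -3.34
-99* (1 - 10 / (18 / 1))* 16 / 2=-352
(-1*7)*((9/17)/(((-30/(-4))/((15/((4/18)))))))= -567/17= -33.35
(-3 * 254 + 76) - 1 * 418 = -1104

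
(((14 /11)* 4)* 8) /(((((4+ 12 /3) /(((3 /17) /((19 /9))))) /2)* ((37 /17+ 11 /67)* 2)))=50652 /278597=0.18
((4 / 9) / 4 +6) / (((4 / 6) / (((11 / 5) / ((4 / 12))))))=121 / 2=60.50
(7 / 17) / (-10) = -7 / 170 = -0.04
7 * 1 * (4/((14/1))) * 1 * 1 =2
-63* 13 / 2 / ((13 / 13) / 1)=-819 / 2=-409.50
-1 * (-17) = 17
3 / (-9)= -1 / 3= -0.33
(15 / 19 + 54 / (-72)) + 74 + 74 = 11251 / 76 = 148.04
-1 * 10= -10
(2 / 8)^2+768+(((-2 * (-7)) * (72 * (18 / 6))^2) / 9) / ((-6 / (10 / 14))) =-125951 / 16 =-7871.94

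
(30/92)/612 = 5/9384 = 0.00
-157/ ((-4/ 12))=471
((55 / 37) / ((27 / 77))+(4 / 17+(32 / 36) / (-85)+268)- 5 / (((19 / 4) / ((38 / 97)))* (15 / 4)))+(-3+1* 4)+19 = 2408049179 / 8236755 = 292.35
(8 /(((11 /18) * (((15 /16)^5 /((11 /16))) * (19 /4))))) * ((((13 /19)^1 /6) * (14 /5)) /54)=190840832 /12336046875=0.02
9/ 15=3/ 5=0.60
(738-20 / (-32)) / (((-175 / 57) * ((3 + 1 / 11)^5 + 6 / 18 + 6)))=-162732211389 / 195112737400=-0.83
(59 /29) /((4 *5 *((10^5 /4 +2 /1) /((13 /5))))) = 0.00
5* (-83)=-415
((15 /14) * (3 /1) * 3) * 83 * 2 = 11205 /7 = 1600.71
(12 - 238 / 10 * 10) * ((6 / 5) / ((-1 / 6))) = 8136 / 5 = 1627.20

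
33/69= 11/23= 0.48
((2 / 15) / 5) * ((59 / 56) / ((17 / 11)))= 649 / 35700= 0.02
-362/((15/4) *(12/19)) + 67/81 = -61567/405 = -152.02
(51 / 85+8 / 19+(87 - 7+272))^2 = 1124730369 / 9025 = 124623.86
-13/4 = -3.25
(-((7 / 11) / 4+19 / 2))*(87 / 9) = -12325 / 132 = -93.37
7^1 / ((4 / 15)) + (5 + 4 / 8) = 127 / 4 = 31.75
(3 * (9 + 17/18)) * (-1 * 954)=-28461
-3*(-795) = 2385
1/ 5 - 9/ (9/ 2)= -9/ 5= -1.80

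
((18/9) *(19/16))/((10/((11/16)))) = 209/1280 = 0.16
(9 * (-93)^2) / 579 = 25947 / 193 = 134.44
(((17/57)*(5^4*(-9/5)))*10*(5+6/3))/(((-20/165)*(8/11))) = 80994375/304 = 266428.87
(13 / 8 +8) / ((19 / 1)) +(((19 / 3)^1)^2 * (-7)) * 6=-767977 / 456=-1684.16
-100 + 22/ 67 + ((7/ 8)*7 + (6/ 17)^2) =-93.42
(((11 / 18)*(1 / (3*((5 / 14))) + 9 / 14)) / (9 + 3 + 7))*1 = 3641 / 71820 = 0.05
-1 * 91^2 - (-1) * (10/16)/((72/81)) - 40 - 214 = -546195/64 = -8534.30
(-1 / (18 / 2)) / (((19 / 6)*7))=-2 / 399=-0.01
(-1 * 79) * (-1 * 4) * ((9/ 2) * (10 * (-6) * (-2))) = 170640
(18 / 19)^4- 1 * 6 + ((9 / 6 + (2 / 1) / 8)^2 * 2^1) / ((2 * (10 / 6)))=-34998813 / 10425680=-3.36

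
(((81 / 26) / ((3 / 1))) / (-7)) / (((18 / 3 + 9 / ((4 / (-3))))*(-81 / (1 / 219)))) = -2 / 179361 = -0.00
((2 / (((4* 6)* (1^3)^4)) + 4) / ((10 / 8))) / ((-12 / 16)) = -196 / 45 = -4.36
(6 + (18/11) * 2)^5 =11040808032/161051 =68554.73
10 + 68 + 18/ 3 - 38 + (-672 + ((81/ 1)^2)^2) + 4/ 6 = 129138287/ 3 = 43046095.67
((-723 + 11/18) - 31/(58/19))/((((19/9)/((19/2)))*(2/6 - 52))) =286791/4495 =63.80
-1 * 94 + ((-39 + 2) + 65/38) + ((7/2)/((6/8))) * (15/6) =-117.62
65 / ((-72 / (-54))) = 195 / 4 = 48.75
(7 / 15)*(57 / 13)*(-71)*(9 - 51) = 396606 / 65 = 6101.63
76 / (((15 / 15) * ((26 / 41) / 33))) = 3954.92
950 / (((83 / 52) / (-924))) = -45645600 / 83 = -549946.99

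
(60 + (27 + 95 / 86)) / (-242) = -7577 / 20812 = -0.36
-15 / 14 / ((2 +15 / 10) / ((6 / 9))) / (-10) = 1 / 49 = 0.02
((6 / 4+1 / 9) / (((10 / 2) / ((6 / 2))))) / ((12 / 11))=319 / 360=0.89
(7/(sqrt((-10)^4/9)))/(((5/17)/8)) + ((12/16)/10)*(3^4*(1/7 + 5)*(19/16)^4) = 7780398531/114688000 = 67.84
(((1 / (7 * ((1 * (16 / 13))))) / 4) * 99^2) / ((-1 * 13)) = -9801 / 448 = -21.88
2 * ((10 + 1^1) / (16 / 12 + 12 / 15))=165 / 16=10.31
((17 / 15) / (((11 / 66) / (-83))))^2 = 7963684 / 25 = 318547.36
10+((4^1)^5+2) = 1036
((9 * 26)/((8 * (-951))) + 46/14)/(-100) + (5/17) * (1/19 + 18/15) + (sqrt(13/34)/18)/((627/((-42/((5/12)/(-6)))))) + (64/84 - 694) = -35056140787/50593200 + 28 * sqrt(442)/17765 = -692.87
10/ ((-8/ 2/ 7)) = -35/ 2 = -17.50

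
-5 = -5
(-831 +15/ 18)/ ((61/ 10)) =-24905/ 183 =-136.09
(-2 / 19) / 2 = -1 / 19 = -0.05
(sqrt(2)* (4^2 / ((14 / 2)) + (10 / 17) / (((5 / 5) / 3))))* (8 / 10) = 1928* sqrt(2) / 595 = 4.58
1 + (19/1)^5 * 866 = 2144301735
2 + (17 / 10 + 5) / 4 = 147 / 40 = 3.68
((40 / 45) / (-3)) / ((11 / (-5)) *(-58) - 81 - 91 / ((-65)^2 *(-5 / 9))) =-3250 / 511569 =-0.01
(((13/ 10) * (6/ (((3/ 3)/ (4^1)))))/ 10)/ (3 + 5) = 39/ 100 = 0.39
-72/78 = -12/13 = -0.92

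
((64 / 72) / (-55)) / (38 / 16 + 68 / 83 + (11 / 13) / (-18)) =-69056 / 13447775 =-0.01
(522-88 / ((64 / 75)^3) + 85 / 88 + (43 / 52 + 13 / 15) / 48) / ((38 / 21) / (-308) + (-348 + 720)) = 1.03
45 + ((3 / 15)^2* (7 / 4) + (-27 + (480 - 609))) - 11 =-12193 / 100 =-121.93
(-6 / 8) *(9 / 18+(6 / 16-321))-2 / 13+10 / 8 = 100335 / 416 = 241.19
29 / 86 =0.34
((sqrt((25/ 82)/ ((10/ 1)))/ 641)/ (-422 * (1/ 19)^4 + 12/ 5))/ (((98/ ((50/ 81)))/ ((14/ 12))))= 0.00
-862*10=-8620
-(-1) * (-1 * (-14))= 14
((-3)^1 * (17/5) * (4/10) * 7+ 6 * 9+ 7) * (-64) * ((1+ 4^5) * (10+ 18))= -59585792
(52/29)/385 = 52/11165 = 0.00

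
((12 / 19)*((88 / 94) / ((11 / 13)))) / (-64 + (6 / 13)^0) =-208 / 18753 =-0.01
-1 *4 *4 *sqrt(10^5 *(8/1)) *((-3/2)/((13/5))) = 48000 *sqrt(5)/13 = 8256.25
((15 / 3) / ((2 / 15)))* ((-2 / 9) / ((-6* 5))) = 5 / 18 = 0.28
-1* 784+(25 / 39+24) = -29615 / 39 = -759.36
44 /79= 0.56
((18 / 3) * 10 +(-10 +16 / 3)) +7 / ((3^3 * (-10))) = 14933 / 270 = 55.31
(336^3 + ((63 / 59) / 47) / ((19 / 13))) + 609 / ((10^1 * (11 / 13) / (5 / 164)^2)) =1182583133352267087 / 31175530144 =37933056.08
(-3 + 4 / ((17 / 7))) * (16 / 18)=-184 / 153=-1.20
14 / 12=1.17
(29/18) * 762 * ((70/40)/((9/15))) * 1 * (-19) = -2449195/36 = -68033.19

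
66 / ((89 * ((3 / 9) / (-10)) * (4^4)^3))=-495 / 373293056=-0.00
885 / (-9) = -295 / 3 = -98.33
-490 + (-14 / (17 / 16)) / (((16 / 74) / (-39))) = 32074 / 17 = 1886.71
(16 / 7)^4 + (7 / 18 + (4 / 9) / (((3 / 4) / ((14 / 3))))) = 30.45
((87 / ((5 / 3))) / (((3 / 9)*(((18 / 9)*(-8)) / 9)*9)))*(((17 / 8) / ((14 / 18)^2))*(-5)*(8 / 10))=1078191 / 7840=137.52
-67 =-67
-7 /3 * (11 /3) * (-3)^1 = 77 /3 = 25.67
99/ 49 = 2.02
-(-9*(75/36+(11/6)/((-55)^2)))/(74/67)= 1382277/81400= 16.98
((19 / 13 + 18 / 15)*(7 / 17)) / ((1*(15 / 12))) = 4844 / 5525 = 0.88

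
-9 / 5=-1.80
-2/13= -0.15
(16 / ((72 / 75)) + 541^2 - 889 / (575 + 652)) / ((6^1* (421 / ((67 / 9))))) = 12031161458 / 13947309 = 862.62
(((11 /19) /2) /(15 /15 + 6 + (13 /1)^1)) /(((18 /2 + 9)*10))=11 /136800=0.00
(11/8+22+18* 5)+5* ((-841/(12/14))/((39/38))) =-4368001/936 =-4666.67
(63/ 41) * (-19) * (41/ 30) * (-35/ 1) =2793/ 2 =1396.50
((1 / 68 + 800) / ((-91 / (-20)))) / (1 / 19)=5168095 / 1547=3340.72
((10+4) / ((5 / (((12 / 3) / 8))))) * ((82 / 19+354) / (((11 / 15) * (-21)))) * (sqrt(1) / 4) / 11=-1702 / 2299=-0.74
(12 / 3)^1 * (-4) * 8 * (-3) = 384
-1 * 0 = 0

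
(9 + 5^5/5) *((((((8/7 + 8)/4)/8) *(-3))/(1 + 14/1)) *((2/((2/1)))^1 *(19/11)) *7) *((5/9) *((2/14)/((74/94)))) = -1132324/25641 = -44.16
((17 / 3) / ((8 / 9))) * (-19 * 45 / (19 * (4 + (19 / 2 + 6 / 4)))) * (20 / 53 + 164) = -166617 / 53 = -3143.72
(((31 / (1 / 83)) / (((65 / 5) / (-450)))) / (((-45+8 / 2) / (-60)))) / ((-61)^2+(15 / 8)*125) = -555768000 / 16865719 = -32.95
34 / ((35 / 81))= 2754 / 35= 78.69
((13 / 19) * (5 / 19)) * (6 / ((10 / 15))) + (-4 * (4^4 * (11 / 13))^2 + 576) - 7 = -11415899078 / 61009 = -187118.28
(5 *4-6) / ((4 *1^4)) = 7 / 2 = 3.50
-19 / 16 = -1.19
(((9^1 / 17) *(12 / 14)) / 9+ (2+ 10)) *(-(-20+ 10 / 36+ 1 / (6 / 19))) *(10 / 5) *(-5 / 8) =-178055 / 714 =-249.38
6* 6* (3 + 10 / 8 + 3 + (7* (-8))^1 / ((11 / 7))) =-11241 / 11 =-1021.91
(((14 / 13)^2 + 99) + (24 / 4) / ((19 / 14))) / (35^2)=335809 / 3933475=0.09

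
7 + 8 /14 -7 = 4 /7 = 0.57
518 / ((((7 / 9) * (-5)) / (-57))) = 37962 / 5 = 7592.40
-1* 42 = -42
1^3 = 1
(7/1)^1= 7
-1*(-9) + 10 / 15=29 / 3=9.67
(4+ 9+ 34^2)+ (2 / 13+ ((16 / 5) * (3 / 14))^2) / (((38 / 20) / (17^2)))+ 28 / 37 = 2831683783 / 2239055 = 1264.68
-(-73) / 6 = 12.17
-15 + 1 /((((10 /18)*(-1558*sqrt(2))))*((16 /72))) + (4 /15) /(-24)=-1351 /90 -81*sqrt(2) /31160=-15.01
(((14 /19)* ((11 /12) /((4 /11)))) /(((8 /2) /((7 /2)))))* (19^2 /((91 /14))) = 112651 /1248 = 90.27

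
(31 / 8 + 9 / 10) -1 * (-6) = 431 / 40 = 10.78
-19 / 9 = -2.11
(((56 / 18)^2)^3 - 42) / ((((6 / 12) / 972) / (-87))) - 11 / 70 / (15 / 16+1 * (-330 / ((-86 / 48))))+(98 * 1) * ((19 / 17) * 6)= -2693291182553465204 / 18415068525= -146254746.70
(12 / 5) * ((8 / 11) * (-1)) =-96 / 55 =-1.75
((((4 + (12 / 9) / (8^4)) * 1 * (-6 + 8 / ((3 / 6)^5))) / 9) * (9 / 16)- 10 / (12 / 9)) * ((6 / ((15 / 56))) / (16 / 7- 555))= -13247689 / 5942784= -2.23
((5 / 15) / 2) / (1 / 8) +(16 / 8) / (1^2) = 10 / 3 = 3.33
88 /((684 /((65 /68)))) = 715 /5814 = 0.12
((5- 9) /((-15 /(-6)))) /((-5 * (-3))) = -8 /75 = -0.11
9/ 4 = 2.25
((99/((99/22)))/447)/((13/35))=770/5811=0.13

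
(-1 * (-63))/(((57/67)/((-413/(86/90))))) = -26149095/817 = -32006.24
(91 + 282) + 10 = 383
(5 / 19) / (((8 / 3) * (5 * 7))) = 3 / 1064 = 0.00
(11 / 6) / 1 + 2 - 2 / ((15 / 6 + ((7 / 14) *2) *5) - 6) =5 / 2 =2.50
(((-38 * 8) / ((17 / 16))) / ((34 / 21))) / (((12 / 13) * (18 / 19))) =-525616 / 2601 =-202.08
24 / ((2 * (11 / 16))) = 192 / 11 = 17.45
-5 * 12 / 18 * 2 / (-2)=10 / 3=3.33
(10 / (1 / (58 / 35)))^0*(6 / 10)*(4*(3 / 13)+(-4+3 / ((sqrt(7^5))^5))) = -24 / 13+9*sqrt(7) / 484445052035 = -1.85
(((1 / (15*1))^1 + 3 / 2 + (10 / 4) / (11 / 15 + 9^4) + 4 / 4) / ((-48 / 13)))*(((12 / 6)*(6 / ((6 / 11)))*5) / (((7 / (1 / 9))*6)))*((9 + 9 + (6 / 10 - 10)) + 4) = -1083929561 / 425200320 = -2.55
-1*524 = -524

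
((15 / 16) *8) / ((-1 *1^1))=-15 / 2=-7.50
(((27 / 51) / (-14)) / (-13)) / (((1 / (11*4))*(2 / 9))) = 891 / 1547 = 0.58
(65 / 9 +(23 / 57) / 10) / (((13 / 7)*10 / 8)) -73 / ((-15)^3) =3.15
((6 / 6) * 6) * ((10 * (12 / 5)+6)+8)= 228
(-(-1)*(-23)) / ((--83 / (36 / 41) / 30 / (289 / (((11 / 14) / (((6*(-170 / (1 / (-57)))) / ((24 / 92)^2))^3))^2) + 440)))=-547110056699164022425041550380223767294981600 / 411763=-1328701356603589983619319000000000000000.00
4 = 4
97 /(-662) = -97 /662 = -0.15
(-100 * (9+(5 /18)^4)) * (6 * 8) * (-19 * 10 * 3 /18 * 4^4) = 2299234688000 /6561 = 350439672.00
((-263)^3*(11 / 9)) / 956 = -200105917 / 8604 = -23257.31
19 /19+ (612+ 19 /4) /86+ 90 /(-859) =2383689 /295496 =8.07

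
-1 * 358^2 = -128164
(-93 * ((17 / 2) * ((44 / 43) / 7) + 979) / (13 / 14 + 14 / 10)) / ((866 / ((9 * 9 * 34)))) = -377847822330 / 3034897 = -124501.04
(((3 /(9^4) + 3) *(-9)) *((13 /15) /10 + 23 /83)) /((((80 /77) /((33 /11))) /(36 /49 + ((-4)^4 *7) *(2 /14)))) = -14687701633 /2016900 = -7282.32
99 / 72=11 / 8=1.38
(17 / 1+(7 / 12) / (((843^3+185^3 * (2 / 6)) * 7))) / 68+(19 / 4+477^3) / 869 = 4840202688270454639 / 38754960583648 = 124892.47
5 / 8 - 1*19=-147 / 8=-18.38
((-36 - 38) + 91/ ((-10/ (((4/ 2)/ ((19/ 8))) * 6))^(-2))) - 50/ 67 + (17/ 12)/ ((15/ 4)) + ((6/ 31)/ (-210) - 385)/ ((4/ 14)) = -1065.42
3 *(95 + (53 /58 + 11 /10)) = 42201 /145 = 291.04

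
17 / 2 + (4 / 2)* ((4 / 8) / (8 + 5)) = 223 / 26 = 8.58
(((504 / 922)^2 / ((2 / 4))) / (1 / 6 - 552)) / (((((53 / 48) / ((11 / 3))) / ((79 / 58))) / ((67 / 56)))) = -82316736 / 14045725411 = -0.01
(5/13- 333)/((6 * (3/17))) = -36754/117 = -314.14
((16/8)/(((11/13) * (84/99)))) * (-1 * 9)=-351/14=-25.07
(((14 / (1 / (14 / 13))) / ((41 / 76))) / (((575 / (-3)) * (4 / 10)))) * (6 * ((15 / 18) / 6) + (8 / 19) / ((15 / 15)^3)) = -2156 / 4715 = -0.46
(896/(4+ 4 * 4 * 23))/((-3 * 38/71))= -7952/5301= -1.50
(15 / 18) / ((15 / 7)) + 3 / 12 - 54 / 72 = -1 / 9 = -0.11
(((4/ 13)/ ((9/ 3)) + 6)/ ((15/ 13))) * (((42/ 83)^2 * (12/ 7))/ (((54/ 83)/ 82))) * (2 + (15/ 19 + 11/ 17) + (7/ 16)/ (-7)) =70061866/ 70965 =987.27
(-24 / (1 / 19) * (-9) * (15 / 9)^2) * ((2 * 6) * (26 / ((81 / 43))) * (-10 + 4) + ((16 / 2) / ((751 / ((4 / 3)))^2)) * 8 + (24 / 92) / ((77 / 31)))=-11314792124551600 / 998845771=-11327867.08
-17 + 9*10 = 73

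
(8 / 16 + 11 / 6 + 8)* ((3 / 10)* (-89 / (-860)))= 2759 / 8600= 0.32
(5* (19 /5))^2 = 361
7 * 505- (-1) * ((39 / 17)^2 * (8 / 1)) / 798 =135876823 / 38437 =3535.05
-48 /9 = -16 /3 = -5.33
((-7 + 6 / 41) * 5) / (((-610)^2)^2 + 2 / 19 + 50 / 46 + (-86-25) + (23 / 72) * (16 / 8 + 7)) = -4911880 / 19846074640432683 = -0.00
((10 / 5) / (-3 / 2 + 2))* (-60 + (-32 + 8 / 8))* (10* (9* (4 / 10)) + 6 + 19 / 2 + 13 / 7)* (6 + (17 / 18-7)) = 1079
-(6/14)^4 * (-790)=63990/2401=26.65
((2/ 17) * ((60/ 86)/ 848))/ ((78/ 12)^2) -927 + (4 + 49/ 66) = -922.26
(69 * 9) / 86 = 621 / 86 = 7.22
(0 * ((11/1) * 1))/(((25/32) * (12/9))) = 0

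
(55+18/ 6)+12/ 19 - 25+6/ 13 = 8421/ 247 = 34.09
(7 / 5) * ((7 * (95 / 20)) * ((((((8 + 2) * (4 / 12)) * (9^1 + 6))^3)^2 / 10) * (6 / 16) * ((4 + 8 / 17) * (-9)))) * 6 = -111938203125000 / 17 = -6584600183823.53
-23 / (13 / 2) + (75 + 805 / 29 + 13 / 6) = 229337 / 2262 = 101.39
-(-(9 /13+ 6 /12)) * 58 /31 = 29 /13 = 2.23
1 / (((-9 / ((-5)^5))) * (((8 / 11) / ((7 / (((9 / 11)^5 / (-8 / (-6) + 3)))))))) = 503787659375 / 12754584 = 39498.56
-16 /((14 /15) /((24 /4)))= -720 /7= -102.86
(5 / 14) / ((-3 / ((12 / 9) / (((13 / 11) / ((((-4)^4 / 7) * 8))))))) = -225280 / 5733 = -39.30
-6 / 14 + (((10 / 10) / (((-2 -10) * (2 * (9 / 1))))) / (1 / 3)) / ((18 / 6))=-655 / 1512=-0.43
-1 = -1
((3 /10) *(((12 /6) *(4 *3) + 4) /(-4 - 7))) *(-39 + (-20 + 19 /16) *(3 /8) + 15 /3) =22071 /704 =31.35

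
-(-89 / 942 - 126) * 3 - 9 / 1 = 369.28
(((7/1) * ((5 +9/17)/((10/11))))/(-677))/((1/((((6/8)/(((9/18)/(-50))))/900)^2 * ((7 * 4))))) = -25333/2071620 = -0.01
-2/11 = -0.18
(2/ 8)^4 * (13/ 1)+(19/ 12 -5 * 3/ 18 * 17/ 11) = 975/ 2816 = 0.35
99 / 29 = 3.41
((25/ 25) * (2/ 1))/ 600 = 1/ 300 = 0.00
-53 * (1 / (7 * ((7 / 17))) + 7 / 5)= -22684 / 245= -92.59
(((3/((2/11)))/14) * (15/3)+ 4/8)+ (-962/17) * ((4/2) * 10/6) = -260231/1428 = -182.23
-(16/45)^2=-256/2025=-0.13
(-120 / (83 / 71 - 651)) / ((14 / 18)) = 38340 / 161483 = 0.24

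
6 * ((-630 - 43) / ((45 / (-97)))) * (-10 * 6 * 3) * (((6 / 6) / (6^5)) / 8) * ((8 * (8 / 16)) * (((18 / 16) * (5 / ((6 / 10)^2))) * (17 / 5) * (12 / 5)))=-5548885 / 432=-12844.64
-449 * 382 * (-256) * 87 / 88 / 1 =477506112 / 11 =43409646.55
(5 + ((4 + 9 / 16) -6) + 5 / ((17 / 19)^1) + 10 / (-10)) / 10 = 2217 / 2720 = 0.82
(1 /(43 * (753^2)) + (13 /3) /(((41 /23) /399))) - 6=963576795668 /999636867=963.93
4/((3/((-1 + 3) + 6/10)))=52/15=3.47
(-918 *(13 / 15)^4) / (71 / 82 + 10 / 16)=-318512272 / 916875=-347.39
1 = 1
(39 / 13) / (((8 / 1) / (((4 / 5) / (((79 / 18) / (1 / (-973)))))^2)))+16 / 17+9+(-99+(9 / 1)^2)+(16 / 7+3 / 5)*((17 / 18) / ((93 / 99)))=-2408956418467357 / 467069746215450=-5.16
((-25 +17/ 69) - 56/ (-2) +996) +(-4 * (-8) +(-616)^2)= 26253620/ 69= 380487.25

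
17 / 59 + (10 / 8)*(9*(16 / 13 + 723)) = 24997709 / 3068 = 8147.88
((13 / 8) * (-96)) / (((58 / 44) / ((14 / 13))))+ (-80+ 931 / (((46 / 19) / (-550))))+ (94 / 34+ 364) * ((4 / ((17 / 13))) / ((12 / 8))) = -121994950501 / 578289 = -210958.45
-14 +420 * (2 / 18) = 98 / 3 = 32.67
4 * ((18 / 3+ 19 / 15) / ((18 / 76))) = 16568 / 135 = 122.73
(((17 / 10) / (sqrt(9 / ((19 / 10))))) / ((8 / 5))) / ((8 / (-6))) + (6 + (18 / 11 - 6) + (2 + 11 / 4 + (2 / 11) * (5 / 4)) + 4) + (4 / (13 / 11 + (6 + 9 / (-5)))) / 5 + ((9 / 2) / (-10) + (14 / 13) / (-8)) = 1077001 / 105820 - 17 * sqrt(190) / 640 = 9.81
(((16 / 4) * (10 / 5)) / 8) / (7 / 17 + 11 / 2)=34 / 201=0.17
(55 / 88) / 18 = 5 / 144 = 0.03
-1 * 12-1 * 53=-65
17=17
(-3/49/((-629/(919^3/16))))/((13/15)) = 34926820155/6410768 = 5448.15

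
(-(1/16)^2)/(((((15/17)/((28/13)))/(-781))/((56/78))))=650573/121680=5.35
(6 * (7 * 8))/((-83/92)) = -30912/83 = -372.43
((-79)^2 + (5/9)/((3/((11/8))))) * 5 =6740555/216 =31206.27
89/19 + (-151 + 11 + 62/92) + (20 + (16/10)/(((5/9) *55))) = -137707947/1201750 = -114.59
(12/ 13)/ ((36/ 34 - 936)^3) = -4913/ 4349724315066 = -0.00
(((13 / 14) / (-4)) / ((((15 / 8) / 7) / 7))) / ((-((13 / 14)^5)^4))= 585677787976993610924032 / 21928804355631691660155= 26.71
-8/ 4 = -2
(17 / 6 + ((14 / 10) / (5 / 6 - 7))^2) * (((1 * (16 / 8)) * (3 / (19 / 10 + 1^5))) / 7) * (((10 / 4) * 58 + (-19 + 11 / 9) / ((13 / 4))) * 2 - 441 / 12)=67179773009 / 325151190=206.61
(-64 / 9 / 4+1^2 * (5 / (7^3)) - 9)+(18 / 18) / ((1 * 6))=-65423 / 6174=-10.60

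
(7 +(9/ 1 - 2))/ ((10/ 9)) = 63/ 5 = 12.60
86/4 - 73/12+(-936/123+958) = 475177/492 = 965.81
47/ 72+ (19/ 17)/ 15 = 4451/ 6120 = 0.73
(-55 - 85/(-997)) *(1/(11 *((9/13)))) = -237250/32901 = -7.21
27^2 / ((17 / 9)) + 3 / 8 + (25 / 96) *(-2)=314809 / 816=385.80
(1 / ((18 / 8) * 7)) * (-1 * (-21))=4 / 3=1.33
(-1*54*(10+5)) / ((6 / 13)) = -1755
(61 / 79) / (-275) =-61 / 21725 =-0.00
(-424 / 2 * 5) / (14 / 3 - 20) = 1590 / 23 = 69.13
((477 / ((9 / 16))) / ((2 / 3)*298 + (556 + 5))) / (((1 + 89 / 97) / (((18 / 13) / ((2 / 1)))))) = 6984 / 17329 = 0.40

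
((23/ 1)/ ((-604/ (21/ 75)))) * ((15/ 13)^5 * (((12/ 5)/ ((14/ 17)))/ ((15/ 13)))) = -475065/ 8625422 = -0.06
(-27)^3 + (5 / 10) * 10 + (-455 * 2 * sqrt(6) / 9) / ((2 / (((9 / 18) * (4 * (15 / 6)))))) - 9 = -19687 - 2275 * sqrt(6) / 9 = -20306.18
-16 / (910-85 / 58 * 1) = -928 / 52695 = -0.02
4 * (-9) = -36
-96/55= -1.75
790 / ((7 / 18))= 14220 / 7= 2031.43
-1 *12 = -12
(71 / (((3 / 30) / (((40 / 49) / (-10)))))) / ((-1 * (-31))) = -2840 / 1519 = -1.87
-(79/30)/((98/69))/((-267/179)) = 325243/261660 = 1.24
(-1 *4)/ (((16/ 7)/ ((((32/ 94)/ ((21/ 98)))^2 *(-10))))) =878080/ 19881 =44.17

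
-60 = -60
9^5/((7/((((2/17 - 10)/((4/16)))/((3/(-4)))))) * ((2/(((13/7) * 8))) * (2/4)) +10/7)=1834140672/44651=41077.26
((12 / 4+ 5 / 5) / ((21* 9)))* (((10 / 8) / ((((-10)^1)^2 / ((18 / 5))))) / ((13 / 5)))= 0.00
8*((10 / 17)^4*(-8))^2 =51200000000 / 6975757441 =7.34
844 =844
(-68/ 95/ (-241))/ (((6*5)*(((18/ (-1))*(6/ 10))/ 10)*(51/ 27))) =-2/ 41211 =-0.00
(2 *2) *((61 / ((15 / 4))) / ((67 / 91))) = 88816 / 1005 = 88.37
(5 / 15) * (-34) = -34 / 3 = -11.33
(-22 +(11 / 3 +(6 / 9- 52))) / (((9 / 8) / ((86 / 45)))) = -143792 / 1215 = -118.35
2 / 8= 1 / 4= 0.25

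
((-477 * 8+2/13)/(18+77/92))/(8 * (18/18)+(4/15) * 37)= -17114070/1509443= -11.34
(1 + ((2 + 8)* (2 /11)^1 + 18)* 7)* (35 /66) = 53795 /726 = 74.10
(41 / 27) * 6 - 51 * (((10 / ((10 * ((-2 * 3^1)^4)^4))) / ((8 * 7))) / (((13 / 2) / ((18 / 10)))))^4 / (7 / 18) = 125103990230668694783380808870764643300118301054850826239983 / 13730925757024612842078381461425387679281276945044602880000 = 9.11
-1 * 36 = -36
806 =806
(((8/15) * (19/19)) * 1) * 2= 16/15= 1.07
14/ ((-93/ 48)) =-7.23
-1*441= -441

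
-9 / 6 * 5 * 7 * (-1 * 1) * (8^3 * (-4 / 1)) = -107520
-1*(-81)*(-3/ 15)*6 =-486/ 5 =-97.20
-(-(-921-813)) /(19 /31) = -53754 /19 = -2829.16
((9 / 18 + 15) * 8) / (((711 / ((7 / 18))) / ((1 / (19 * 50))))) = 217 / 3039525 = 0.00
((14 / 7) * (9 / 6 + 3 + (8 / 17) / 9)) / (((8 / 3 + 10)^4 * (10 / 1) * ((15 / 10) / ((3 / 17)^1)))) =12537 / 3013021520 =0.00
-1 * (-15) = 15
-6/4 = -3/2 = -1.50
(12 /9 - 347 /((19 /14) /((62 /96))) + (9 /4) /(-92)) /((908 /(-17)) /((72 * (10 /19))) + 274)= -876256245 /1458053996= -0.60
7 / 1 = 7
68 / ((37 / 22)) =1496 / 37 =40.43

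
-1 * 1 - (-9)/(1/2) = 17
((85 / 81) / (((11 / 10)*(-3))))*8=-6800 / 2673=-2.54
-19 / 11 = -1.73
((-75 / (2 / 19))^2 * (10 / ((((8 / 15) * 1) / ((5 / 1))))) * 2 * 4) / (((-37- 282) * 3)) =-397849.73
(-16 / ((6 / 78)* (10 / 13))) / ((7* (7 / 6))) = -8112 / 245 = -33.11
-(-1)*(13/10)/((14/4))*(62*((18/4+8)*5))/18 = 10075/126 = 79.96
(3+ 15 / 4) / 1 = 27 / 4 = 6.75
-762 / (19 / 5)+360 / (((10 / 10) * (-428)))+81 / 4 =-1472847 / 8132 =-181.12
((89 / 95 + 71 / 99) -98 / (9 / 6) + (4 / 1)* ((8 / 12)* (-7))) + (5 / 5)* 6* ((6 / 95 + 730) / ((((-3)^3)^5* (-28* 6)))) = -246949148125 / 2998921563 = -82.35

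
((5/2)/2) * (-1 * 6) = -15/2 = -7.50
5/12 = 0.42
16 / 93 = 0.17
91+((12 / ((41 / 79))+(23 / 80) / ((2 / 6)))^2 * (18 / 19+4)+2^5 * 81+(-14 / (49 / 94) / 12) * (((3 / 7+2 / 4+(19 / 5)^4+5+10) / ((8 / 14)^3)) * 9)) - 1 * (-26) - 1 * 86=-23967333245471 / 1277560000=-18760.24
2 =2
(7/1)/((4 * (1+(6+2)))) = 7/36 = 0.19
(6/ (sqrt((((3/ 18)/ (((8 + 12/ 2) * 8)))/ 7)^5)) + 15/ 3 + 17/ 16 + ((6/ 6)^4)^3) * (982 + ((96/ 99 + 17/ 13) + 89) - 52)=3094279/ 429 + 542904775999488 * sqrt(6)/ 143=9299578189861.34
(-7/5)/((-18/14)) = 49/45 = 1.09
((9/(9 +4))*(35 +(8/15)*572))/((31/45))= 137727/403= 341.75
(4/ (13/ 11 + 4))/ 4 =11/ 57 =0.19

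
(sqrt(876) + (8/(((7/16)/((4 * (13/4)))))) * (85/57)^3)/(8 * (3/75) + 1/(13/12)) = 325 * sqrt(219)/202 + 83029700000/130931451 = 657.96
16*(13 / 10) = 104 / 5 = 20.80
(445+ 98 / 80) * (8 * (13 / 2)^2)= 150824.05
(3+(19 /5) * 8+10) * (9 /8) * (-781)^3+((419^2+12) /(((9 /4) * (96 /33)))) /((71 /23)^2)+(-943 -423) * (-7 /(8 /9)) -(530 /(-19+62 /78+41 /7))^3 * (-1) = -202116628618680197642388689 /8689713715856295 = -23259296592.23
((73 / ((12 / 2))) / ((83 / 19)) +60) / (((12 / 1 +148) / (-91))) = -2845297 / 79680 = -35.71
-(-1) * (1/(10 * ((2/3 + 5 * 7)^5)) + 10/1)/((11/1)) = 0.91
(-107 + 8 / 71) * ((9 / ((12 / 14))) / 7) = -22767 / 142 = -160.33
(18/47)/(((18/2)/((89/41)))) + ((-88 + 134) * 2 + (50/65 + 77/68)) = 160115695/1703468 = 93.99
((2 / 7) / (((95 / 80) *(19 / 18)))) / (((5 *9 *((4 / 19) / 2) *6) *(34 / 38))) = 16 / 1785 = 0.01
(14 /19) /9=14 /171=0.08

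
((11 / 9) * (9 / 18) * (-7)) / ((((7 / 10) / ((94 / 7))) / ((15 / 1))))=-25850 / 21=-1230.95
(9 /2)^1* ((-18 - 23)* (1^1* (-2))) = 369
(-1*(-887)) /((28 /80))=2534.29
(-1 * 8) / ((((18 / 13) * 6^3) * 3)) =-13 / 1458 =-0.01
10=10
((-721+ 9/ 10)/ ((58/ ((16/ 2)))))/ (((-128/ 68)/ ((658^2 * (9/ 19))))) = 6276570867/ 580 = 10821673.91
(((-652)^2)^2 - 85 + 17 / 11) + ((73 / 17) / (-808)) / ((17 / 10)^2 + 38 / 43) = 110769856953759424819 / 612958698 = 180713410732.54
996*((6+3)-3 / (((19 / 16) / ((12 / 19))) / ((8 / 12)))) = 2853540 / 361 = 7904.54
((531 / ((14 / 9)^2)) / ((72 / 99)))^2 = 223843480641 / 2458624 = 91044.21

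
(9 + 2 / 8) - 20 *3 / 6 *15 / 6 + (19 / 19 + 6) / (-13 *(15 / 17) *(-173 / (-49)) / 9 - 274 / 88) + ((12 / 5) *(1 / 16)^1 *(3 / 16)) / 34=-151819539153 / 9108115840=-16.67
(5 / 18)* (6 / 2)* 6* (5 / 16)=25 / 16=1.56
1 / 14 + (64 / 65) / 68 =1329 / 15470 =0.09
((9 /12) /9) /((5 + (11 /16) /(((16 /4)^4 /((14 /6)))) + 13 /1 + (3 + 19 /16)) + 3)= 0.00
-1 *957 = -957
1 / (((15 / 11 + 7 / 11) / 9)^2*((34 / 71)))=5751 / 136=42.29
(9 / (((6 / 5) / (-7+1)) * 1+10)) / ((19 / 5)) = 225 / 931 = 0.24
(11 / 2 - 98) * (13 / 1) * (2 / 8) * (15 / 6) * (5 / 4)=-60125 / 64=-939.45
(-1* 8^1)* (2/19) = -16/19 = -0.84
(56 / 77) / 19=8 / 209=0.04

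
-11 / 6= -1.83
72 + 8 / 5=368 / 5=73.60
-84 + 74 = -10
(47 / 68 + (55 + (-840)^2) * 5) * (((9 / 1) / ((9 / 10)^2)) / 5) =133290415 / 17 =7840612.65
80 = 80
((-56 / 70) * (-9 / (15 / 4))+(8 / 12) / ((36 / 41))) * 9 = 24.11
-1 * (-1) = 1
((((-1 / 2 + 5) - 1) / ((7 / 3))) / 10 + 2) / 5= 43 / 100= 0.43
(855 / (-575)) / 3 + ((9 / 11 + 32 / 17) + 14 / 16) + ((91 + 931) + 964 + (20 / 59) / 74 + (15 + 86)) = 784959060169 / 375563320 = 2090.08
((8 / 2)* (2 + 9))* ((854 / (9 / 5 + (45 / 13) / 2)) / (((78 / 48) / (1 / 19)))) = 344.69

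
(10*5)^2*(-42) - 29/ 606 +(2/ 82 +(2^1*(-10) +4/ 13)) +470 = -33769349095/ 322998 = -104549.72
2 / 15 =0.13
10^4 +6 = 10006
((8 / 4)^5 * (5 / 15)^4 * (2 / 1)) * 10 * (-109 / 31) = -69760 / 2511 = -27.78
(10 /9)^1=10 /9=1.11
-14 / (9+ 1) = -7 / 5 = -1.40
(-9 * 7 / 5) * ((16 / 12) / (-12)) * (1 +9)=14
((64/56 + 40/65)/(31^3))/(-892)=-40/604548763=-0.00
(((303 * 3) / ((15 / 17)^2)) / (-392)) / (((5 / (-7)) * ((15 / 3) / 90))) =262701 / 3500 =75.06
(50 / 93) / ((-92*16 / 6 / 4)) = -0.01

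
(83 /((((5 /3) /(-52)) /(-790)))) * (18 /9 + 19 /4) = 13809042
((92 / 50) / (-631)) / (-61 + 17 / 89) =2047 / 42687150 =0.00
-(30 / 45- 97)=289 / 3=96.33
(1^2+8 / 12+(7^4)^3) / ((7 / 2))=83047723216 / 21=3954653486.48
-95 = -95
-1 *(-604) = 604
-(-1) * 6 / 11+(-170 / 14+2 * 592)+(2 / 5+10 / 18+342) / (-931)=540126112 / 460845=1172.03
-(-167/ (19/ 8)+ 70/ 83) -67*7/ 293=31360881/ 462061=67.87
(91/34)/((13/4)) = 14/17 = 0.82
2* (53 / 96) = 53 / 48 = 1.10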